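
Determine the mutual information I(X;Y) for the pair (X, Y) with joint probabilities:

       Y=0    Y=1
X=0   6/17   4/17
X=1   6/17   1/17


H(X) = 0.9774, H(Y) = 0.8740, H(X,Y) = 1.7922
I(X;Y) = H(X) + H(Y) - H(X,Y) = 0.0592 bits


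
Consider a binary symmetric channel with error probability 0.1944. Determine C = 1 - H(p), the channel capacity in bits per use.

For BSC with error probability p:
C = 1 - H(p) where H(p) is binary entropy
H(0.1944) = -0.1944 × log₂(0.1944) - 0.8056 × log₂(0.8056)
H(p) = 0.7106
C = 1 - 0.7106 = 0.2894 bits/use


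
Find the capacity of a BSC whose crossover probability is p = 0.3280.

For BSC with error probability p:
C = 1 - H(p) where H(p) is binary entropy
H(0.3280) = -0.3280 × log₂(0.3280) - 0.6720 × log₂(0.6720)
H(p) = 0.9129
C = 1 - 0.9129 = 0.0871 bits/use


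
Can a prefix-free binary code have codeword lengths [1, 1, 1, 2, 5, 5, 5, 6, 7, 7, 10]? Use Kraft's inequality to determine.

Kraft inequality: Σ 2^(-l_i) ≤ 1 for prefix-free code
Calculating: 2^(-1) + 2^(-1) + 2^(-1) + 2^(-2) + 2^(-5) + 2^(-5) + 2^(-5) + 2^(-6) + 2^(-7) + 2^(-7) + 2^(-10)
= 0.5 + 0.5 + 0.5 + 0.25 + 0.03125 + 0.03125 + 0.03125 + 0.015625 + 0.0078125 + 0.0078125 + 0.0009765625
= 1.8760
Since 1.8760 > 1, prefix-free code does not exist


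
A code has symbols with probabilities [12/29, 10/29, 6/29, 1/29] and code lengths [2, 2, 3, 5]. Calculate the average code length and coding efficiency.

Average length L = Σ p_i × l_i = 2.3103 bits
Entropy H = 1.6942 bits
Efficiency η = H/L × 100% = 73.33%


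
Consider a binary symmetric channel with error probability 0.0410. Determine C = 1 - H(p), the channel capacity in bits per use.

For BSC with error probability p:
C = 1 - H(p) where H(p) is binary entropy
H(0.0410) = -0.0410 × log₂(0.0410) - 0.9590 × log₂(0.9590)
H(p) = 0.2469
C = 1 - 0.2469 = 0.7531 bits/use


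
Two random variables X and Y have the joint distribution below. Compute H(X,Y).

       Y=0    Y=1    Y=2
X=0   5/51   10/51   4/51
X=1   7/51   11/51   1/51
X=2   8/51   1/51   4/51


H(X,Y) = -Σ p(x,y) log₂ p(x,y)
  p(0,0)=5/51: -0.0980 × log₂(0.0980) = 0.3285
  p(0,1)=10/51: -0.1961 × log₂(0.1961) = 0.4609
  p(0,2)=4/51: -0.0784 × log₂(0.0784) = 0.2880
  p(1,0)=7/51: -0.1373 × log₂(0.1373) = 0.3932
  p(1,1)=11/51: -0.2157 × log₂(0.2157) = 0.4773
  p(1,2)=1/51: -0.0196 × log₂(0.0196) = 0.1112
  p(2,0)=8/51: -0.1569 × log₂(0.1569) = 0.4192
  p(2,1)=1/51: -0.0196 × log₂(0.0196) = 0.1112
  p(2,2)=4/51: -0.0784 × log₂(0.0784) = 0.2880
H(X,Y) = 2.8776 bits


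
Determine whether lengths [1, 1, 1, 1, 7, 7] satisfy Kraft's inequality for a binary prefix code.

Kraft inequality: Σ 2^(-l_i) ≤ 1 for prefix-free code
Calculating: 2^(-1) + 2^(-1) + 2^(-1) + 2^(-1) + 2^(-7) + 2^(-7)
= 0.5 + 0.5 + 0.5 + 0.5 + 0.0078125 + 0.0078125
= 2.0156
Since 2.0156 > 1, prefix-free code does not exist


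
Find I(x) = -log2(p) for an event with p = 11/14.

Information content I(x) = -log₂(p(x))
I = -log₂(11/14) = -log₂(0.7857)
I = 0.3479 bits


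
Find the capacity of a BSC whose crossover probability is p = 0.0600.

For BSC with error probability p:
C = 1 - H(p) where H(p) is binary entropy
H(0.0600) = -0.0600 × log₂(0.0600) - 0.9400 × log₂(0.9400)
H(p) = 0.3274
C = 1 - 0.3274 = 0.6726 bits/use


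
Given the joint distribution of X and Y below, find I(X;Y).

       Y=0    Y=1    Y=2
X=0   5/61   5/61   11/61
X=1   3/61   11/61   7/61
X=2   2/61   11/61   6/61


H(X) = 1.5834, H(Y) = 1.4776, H(X,Y) = 2.9914
I(X;Y) = H(X) + H(Y) - H(X,Y) = 0.0696 bits


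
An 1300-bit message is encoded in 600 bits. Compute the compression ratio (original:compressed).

Compression ratio = Original / Compressed
= 1300 / 600 = 2.17:1


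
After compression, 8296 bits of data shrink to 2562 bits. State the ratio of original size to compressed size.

Compression ratio = Original / Compressed
= 8296 / 2562 = 3.24:1


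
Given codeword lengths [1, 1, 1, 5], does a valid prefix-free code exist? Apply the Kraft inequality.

Kraft inequality: Σ 2^(-l_i) ≤ 1 for prefix-free code
Calculating: 2^(-1) + 2^(-1) + 2^(-1) + 2^(-5)
= 0.5 + 0.5 + 0.5 + 0.03125
= 1.5312
Since 1.5312 > 1, prefix-free code does not exist


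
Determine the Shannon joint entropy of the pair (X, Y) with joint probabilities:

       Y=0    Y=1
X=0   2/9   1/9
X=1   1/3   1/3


H(X,Y) = -Σ p(x,y) log₂ p(x,y)
  p(0,0)=2/9: -0.2222 × log₂(0.2222) = 0.4822
  p(0,1)=1/9: -0.1111 × log₂(0.1111) = 0.3522
  p(1,0)=1/3: -0.3333 × log₂(0.3333) = 0.5283
  p(1,1)=1/3: -0.3333 × log₂(0.3333) = 0.5283
H(X,Y) = 1.8911 bits


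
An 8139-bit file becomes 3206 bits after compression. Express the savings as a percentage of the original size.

Space savings = (1 - Compressed/Original) × 100%
= (1 - 3206/8139) × 100%
= 60.61%


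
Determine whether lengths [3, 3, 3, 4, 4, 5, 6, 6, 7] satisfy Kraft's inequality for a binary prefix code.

Kraft inequality: Σ 2^(-l_i) ≤ 1 for prefix-free code
Calculating: 2^(-3) + 2^(-3) + 2^(-3) + 2^(-4) + 2^(-4) + 2^(-5) + 2^(-6) + 2^(-6) + 2^(-7)
= 0.125 + 0.125 + 0.125 + 0.0625 + 0.0625 + 0.03125 + 0.015625 + 0.015625 + 0.0078125
= 0.5703
Since 0.5703 ≤ 1, prefix-free code exists


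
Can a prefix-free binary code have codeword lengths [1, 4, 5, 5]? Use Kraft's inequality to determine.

Kraft inequality: Σ 2^(-l_i) ≤ 1 for prefix-free code
Calculating: 2^(-1) + 2^(-4) + 2^(-5) + 2^(-5)
= 0.5 + 0.0625 + 0.03125 + 0.03125
= 0.6250
Since 0.6250 ≤ 1, prefix-free code exists


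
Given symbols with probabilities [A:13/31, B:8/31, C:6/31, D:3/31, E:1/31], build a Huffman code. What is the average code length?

Huffman tree construction:
Combine smallest probabilities repeatedly
Resulting codes:
  A: 0 (length 1)
  B: 10 (length 2)
  C: 111 (length 3)
  D: 1101 (length 4)
  E: 1100 (length 4)
Average length = Σ p(s) × length(s) = 2.0323 bits


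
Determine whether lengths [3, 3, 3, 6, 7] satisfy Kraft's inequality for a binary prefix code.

Kraft inequality: Σ 2^(-l_i) ≤ 1 for prefix-free code
Calculating: 2^(-3) + 2^(-3) + 2^(-3) + 2^(-6) + 2^(-7)
= 0.125 + 0.125 + 0.125 + 0.015625 + 0.0078125
= 0.3984
Since 0.3984 ≤ 1, prefix-free code exists


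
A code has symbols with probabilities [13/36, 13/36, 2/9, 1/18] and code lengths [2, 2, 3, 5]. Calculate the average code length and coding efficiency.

Average length L = Σ p_i × l_i = 2.3889 bits
Entropy H = 1.7752 bits
Efficiency η = H/L × 100% = 74.31%


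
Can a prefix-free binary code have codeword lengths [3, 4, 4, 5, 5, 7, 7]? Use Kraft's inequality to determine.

Kraft inequality: Σ 2^(-l_i) ≤ 1 for prefix-free code
Calculating: 2^(-3) + 2^(-4) + 2^(-4) + 2^(-5) + 2^(-5) + 2^(-7) + 2^(-7)
= 0.125 + 0.0625 + 0.0625 + 0.03125 + 0.03125 + 0.0078125 + 0.0078125
= 0.3281
Since 0.3281 ≤ 1, prefix-free code exists


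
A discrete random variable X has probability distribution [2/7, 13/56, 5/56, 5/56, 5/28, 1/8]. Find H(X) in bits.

H(X) = -Σ p(x) log₂ p(x)
  -2/7 × log₂(2/7) = 0.5164
  -13/56 × log₂(13/56) = 0.4891
  -5/56 × log₂(5/56) = 0.3112
  -5/56 × log₂(5/56) = 0.3112
  -5/28 × log₂(5/28) = 0.4438
  -1/8 × log₂(1/8) = 0.3750
H(X) = 2.4467 bits


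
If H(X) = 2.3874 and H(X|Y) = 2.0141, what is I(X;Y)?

I(X;Y) = H(X) - H(X|Y)
I(X;Y) = 2.3874 - 2.0141 = 0.3733 bits


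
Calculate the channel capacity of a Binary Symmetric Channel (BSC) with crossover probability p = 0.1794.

For BSC with error probability p:
C = 1 - H(p) where H(p) is binary entropy
H(0.1794) = -0.1794 × log₂(0.1794) - 0.8206 × log₂(0.8206)
H(p) = 0.6788
C = 1 - 0.6788 = 0.3212 bits/use


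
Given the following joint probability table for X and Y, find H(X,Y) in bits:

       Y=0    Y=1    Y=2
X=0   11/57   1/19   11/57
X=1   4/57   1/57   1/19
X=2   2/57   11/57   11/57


H(X,Y) = -Σ p(x,y) log₂ p(x,y)
  p(0,0)=11/57: -0.1930 × log₂(0.1930) = 0.4580
  p(0,1)=1/19: -0.0526 × log₂(0.0526) = 0.2236
  p(0,2)=11/57: -0.1930 × log₂(0.1930) = 0.4580
  p(1,0)=4/57: -0.0702 × log₂(0.0702) = 0.2690
  p(1,1)=1/57: -0.0175 × log₂(0.0175) = 0.1023
  p(1,2)=1/19: -0.0526 × log₂(0.0526) = 0.2236
  p(2,0)=2/57: -0.0351 × log₂(0.0351) = 0.1696
  p(2,1)=11/57: -0.1930 × log₂(0.1930) = 0.4580
  p(2,2)=11/57: -0.1930 × log₂(0.1930) = 0.4580
H(X,Y) = 2.8202 bits


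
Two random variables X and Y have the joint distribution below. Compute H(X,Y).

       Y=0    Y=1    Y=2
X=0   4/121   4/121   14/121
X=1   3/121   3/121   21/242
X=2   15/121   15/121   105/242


H(X,Y) = -Σ p(x,y) log₂ p(x,y)
  p(0,0)=4/121: -0.0331 × log₂(0.0331) = 0.1626
  p(0,1)=4/121: -0.0331 × log₂(0.0331) = 0.1626
  p(0,2)=14/121: -0.1157 × log₂(0.1157) = 0.3600
  p(1,0)=3/121: -0.0248 × log₂(0.0248) = 0.1322
  p(1,1)=3/121: -0.0248 × log₂(0.0248) = 0.1322
  p(1,2)=21/242: -0.0868 × log₂(0.0868) = 0.3060
  p(2,0)=15/121: -0.1240 × log₂(0.1240) = 0.3734
  p(2,1)=15/121: -0.1240 × log₂(0.1240) = 0.3734
  p(2,2)=105/242: -0.4339 × log₂(0.4339) = 0.5227
H(X,Y) = 2.5252 bits


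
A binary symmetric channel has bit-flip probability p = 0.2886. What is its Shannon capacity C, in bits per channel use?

For BSC with error probability p:
C = 1 - H(p) where H(p) is binary entropy
H(0.2886) = -0.2886 × log₂(0.2886) - 0.7114 × log₂(0.7114)
H(p) = 0.8669
C = 1 - 0.8669 = 0.1331 bits/use


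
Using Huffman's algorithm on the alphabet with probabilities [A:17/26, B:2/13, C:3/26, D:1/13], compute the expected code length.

Huffman tree construction:
Combine smallest probabilities repeatedly
Resulting codes:
  A: 1 (length 1)
  B: 00 (length 2)
  C: 011 (length 3)
  D: 010 (length 3)
Average length = Σ p(s) × length(s) = 1.5385 bits


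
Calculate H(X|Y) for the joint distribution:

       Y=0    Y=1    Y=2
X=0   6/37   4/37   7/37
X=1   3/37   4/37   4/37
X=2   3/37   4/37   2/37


H(X|Y) = Σ_y p(y) H(X|Y=y)
  p(Y=0) = 12/37, H(X|Y=0) = 1.5000
  p(Y=1) = 12/37, H(X|Y=1) = 1.5850
  p(Y=2) = 13/37, H(X|Y=2) = 1.4196
H(X|Y) = 0.3243×1.5000 + 0.3243×1.5850 + 0.3514×1.4196 = 1.4993 bits


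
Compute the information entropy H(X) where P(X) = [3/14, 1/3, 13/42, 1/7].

H(X) = -Σ p(x) log₂ p(x)
  -3/14 × log₂(3/14) = 0.4762
  -1/3 × log₂(1/3) = 0.5283
  -13/42 × log₂(13/42) = 0.5237
  -1/7 × log₂(1/7) = 0.4011
H(X) = 1.9293 bits


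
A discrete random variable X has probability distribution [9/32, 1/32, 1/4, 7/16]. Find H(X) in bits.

H(X) = -Σ p(x) log₂ p(x)
  -9/32 × log₂(9/32) = 0.5147
  -1/32 × log₂(1/32) = 0.1562
  -1/4 × log₂(1/4) = 0.5000
  -7/16 × log₂(7/16) = 0.5218
H(X) = 1.6927 bits


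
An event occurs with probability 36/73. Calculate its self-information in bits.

Information content I(x) = -log₂(p(x))
I = -log₂(36/73) = -log₂(0.4932)
I = 1.0199 bits


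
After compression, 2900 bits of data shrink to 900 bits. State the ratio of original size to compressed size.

Compression ratio = Original / Compressed
= 2900 / 900 = 3.22:1


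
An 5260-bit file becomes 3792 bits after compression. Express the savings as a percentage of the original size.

Space savings = (1 - Compressed/Original) × 100%
= (1 - 3792/5260) × 100%
= 27.91%


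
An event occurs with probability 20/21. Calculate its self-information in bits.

Information content I(x) = -log₂(p(x))
I = -log₂(20/21) = -log₂(0.9524)
I = 0.0704 bits


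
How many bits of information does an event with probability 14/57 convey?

Information content I(x) = -log₂(p(x))
I = -log₂(14/57) = -log₂(0.2456)
I = 2.0255 bits


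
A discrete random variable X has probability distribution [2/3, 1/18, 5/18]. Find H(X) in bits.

H(X) = -Σ p(x) log₂ p(x)
  -2/3 × log₂(2/3) = 0.3900
  -1/18 × log₂(1/18) = 0.2317
  -5/18 × log₂(5/18) = 0.5133
H(X) = 1.1350 bits


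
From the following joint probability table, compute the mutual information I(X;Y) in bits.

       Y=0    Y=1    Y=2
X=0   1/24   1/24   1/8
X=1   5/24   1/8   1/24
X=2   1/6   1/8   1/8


H(X) = 1.5284, H(Y) = 1.5632, H(X,Y) = 2.9754
I(X;Y) = H(X) + H(Y) - H(X,Y) = 0.1162 bits


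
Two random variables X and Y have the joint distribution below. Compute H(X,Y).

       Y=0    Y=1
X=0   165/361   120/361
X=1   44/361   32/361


H(X,Y) = -Σ p(x,y) log₂ p(x,y)
  p(0,0)=165/361: -0.4571 × log₂(0.4571) = 0.5163
  p(0,1)=120/361: -0.3324 × log₂(0.3324) = 0.5282
  p(1,0)=44/361: -0.1219 × log₂(0.1219) = 0.3701
  p(1,1)=32/361: -0.0886 × log₂(0.0886) = 0.3099
H(X,Y) = 1.7244 bits


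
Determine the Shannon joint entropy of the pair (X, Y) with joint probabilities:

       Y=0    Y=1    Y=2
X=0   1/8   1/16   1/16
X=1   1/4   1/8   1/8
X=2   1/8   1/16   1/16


H(X,Y) = -Σ p(x,y) log₂ p(x,y)
  p(0,0)=1/8: -0.1250 × log₂(0.1250) = 0.3750
  p(0,1)=1/16: -0.0625 × log₂(0.0625) = 0.2500
  p(0,2)=1/16: -0.0625 × log₂(0.0625) = 0.2500
  p(1,0)=1/4: -0.2500 × log₂(0.2500) = 0.5000
  p(1,1)=1/8: -0.1250 × log₂(0.1250) = 0.3750
  p(1,2)=1/8: -0.1250 × log₂(0.1250) = 0.3750
  p(2,0)=1/8: -0.1250 × log₂(0.1250) = 0.3750
  p(2,1)=1/16: -0.0625 × log₂(0.0625) = 0.2500
  p(2,2)=1/16: -0.0625 × log₂(0.0625) = 0.2500
H(X,Y) = 3.0000 bits


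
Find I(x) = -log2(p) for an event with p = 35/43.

Information content I(x) = -log₂(p(x))
I = -log₂(35/43) = -log₂(0.8140)
I = 0.2970 bits


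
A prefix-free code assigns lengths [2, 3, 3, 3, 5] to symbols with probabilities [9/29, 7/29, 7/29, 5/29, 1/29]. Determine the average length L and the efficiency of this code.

Average length L = Σ p_i × l_i = 2.7586 bits
Entropy H = 2.1186 bits
Efficiency η = H/L × 100% = 76.80%


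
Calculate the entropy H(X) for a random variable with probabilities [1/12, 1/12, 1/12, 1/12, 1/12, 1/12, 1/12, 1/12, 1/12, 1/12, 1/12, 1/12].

H(X) = -Σ p(x) log₂ p(x)
  -1/12 × log₂(1/12) = 0.2987
  -1/12 × log₂(1/12) = 0.2987
  -1/12 × log₂(1/12) = 0.2987
  -1/12 × log₂(1/12) = 0.2987
  -1/12 × log₂(1/12) = 0.2987
  -1/12 × log₂(1/12) = 0.2987
  -1/12 × log₂(1/12) = 0.2987
  -1/12 × log₂(1/12) = 0.2987
  -1/12 × log₂(1/12) = 0.2987
  -1/12 × log₂(1/12) = 0.2987
  -1/12 × log₂(1/12) = 0.2987
  -1/12 × log₂(1/12) = 0.2987
H(X) = 3.5850 bits


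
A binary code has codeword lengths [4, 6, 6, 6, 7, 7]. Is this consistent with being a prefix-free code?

Kraft inequality: Σ 2^(-l_i) ≤ 1 for prefix-free code
Calculating: 2^(-4) + 2^(-6) + 2^(-6) + 2^(-6) + 2^(-7) + 2^(-7)
= 0.0625 + 0.015625 + 0.015625 + 0.015625 + 0.0078125 + 0.0078125
= 0.1250
Since 0.1250 ≤ 1, prefix-free code exists


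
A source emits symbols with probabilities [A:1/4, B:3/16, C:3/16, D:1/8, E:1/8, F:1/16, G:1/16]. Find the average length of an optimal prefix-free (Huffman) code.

Huffman tree construction:
Combine smallest probabilities repeatedly
Resulting codes:
  A: 01 (length 2)
  B: 111 (length 3)
  C: 00 (length 2)
  D: 100 (length 3)
  E: 101 (length 3)
  F: 1100 (length 4)
  G: 1101 (length 4)
Average length = Σ p(s) × length(s) = 2.6875 bits


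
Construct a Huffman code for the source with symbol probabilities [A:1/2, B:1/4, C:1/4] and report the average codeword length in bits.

Huffman tree construction:
Combine smallest probabilities repeatedly
Resulting codes:
  A: 0 (length 1)
  B: 10 (length 2)
  C: 11 (length 2)
Average length = Σ p(s) × length(s) = 1.5000 bits


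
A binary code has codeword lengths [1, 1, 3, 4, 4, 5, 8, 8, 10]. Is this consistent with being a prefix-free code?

Kraft inequality: Σ 2^(-l_i) ≤ 1 for prefix-free code
Calculating: 2^(-1) + 2^(-1) + 2^(-3) + 2^(-4) + 2^(-4) + 2^(-5) + 2^(-8) + 2^(-8) + 2^(-10)
= 0.5 + 0.5 + 0.125 + 0.0625 + 0.0625 + 0.03125 + 0.00390625 + 0.00390625 + 0.0009765625
= 1.2900
Since 1.2900 > 1, prefix-free code does not exist


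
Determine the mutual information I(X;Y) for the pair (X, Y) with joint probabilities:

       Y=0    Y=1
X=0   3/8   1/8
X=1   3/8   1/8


H(X) = 1.0000, H(Y) = 0.8113, H(X,Y) = 1.8113
I(X;Y) = H(X) + H(Y) - H(X,Y) = 0.0000 bits


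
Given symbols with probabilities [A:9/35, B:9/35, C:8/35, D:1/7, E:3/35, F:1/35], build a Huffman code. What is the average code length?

Huffman tree construction:
Combine smallest probabilities repeatedly
Resulting codes:
  A: 01 (length 2)
  B: 10 (length 2)
  C: 00 (length 2)
  D: 111 (length 3)
  E: 1101 (length 4)
  F: 1100 (length 4)
Average length = Σ p(s) × length(s) = 2.3714 bits


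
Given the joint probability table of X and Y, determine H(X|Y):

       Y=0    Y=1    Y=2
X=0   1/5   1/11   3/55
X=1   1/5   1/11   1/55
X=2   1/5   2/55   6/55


H(X|Y) = Σ_y p(y) H(X|Y=y)
  p(Y=0) = 3/5, H(X|Y=0) = 1.5850
  p(Y=1) = 12/55, H(X|Y=1) = 1.4834
  p(Y=2) = 2/11, H(X|Y=2) = 1.2955
H(X|Y) = 0.6000×1.5850 + 0.2182×1.4834 + 0.1818×1.2955 = 1.5102 bits


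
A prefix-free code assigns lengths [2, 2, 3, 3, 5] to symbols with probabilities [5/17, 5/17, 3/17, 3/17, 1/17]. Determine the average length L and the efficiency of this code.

Average length L = Σ p_i × l_i = 2.5294 bits
Entropy H = 2.1622 bits
Efficiency η = H/L × 100% = 85.48%


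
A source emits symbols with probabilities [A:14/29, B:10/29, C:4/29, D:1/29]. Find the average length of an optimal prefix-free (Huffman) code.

Huffman tree construction:
Combine smallest probabilities repeatedly
Resulting codes:
  A: 0 (length 1)
  B: 11 (length 2)
  C: 101 (length 3)
  D: 100 (length 3)
Average length = Σ p(s) × length(s) = 1.6897 bits


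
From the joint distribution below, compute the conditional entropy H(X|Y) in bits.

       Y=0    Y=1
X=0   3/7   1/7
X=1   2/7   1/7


H(X|Y) = Σ_y p(y) H(X|Y=y)
  p(Y=0) = 5/7, H(X|Y=0) = 0.9710
  p(Y=1) = 2/7, H(X|Y=1) = 1.0000
H(X|Y) = 0.7143×0.9710 + 0.2857×1.0000 = 0.9793 bits


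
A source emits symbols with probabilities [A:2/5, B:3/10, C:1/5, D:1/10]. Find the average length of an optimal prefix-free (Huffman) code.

Huffman tree construction:
Combine smallest probabilities repeatedly
Resulting codes:
  A: 0 (length 1)
  B: 10 (length 2)
  C: 111 (length 3)
  D: 110 (length 3)
Average length = Σ p(s) × length(s) = 1.9000 bits


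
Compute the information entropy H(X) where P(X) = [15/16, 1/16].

H(X) = -Σ p(x) log₂ p(x)
  -15/16 × log₂(15/16) = 0.0873
  -1/16 × log₂(1/16) = 0.2500
H(X) = 0.3373 bits


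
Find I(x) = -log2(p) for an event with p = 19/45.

Information content I(x) = -log₂(p(x))
I = -log₂(19/45) = -log₂(0.4222)
I = 1.2439 bits


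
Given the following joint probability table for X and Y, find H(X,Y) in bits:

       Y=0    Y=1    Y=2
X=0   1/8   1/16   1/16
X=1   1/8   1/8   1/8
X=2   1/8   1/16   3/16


H(X,Y) = -Σ p(x,y) log₂ p(x,y)
  p(0,0)=1/8: -0.1250 × log₂(0.1250) = 0.3750
  p(0,1)=1/16: -0.0625 × log₂(0.0625) = 0.2500
  p(0,2)=1/16: -0.0625 × log₂(0.0625) = 0.2500
  p(1,0)=1/8: -0.1250 × log₂(0.1250) = 0.3750
  p(1,1)=1/8: -0.1250 × log₂(0.1250) = 0.3750
  p(1,2)=1/8: -0.1250 × log₂(0.1250) = 0.3750
  p(2,0)=1/8: -0.1250 × log₂(0.1250) = 0.3750
  p(2,1)=1/16: -0.0625 × log₂(0.0625) = 0.2500
  p(2,2)=3/16: -0.1875 × log₂(0.1875) = 0.4528
H(X,Y) = 3.0778 bits


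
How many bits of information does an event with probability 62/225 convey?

Information content I(x) = -log₂(p(x))
I = -log₂(62/225) = -log₂(0.2756)
I = 1.8596 bits


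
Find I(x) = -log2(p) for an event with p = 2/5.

Information content I(x) = -log₂(p(x))
I = -log₂(2/5) = -log₂(0.4000)
I = 1.3219 bits


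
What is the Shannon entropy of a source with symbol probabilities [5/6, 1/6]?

H(X) = -Σ p(x) log₂ p(x)
  -5/6 × log₂(5/6) = 0.2192
  -1/6 × log₂(1/6) = 0.4308
H(X) = 0.6500 bits


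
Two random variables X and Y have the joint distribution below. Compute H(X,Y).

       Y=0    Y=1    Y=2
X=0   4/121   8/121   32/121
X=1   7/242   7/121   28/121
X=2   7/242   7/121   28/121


H(X,Y) = -Σ p(x,y) log₂ p(x,y)
  p(0,0)=4/121: -0.0331 × log₂(0.0331) = 0.1626
  p(0,1)=8/121: -0.0661 × log₂(0.0661) = 0.2591
  p(0,2)=32/121: -0.2645 × log₂(0.2645) = 0.5075
  p(1,0)=7/242: -0.0289 × log₂(0.0289) = 0.1479
  p(1,1)=7/121: -0.0579 × log₂(0.0579) = 0.2379
  p(1,2)=28/121: -0.2314 × log₂(0.2314) = 0.4886
  p(2,0)=7/242: -0.0289 × log₂(0.0289) = 0.1479
  p(2,1)=7/121: -0.0579 × log₂(0.0579) = 0.2379
  p(2,2)=28/121: -0.2314 × log₂(0.2314) = 0.4886
H(X,Y) = 2.6778 bits


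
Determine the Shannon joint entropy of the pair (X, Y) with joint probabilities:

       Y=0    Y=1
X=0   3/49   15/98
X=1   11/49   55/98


H(X,Y) = -Σ p(x,y) log₂ p(x,y)
  p(0,0)=3/49: -0.0612 × log₂(0.0612) = 0.2467
  p(0,1)=15/98: -0.1531 × log₂(0.1531) = 0.4145
  p(1,0)=11/49: -0.2245 × log₂(0.2245) = 0.4838
  p(1,1)=55/98: -0.5612 × log₂(0.5612) = 0.4677
H(X,Y) = 1.6127 bits


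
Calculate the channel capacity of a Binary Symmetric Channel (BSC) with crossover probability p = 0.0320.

For BSC with error probability p:
C = 1 - H(p) where H(p) is binary entropy
H(0.0320) = -0.0320 × log₂(0.0320) - 0.9680 × log₂(0.9680)
H(p) = 0.2043
C = 1 - 0.2043 = 0.7957 bits/use


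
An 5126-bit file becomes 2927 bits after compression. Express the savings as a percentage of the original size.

Space savings = (1 - Compressed/Original) × 100%
= (1 - 2927/5126) × 100%
= 42.90%


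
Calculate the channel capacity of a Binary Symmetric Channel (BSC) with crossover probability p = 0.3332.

For BSC with error probability p:
C = 1 - H(p) where H(p) is binary entropy
H(0.3332) = -0.3332 × log₂(0.3332) - 0.6668 × log₂(0.6668)
H(p) = 0.9182
C = 1 - 0.9182 = 0.0818 bits/use


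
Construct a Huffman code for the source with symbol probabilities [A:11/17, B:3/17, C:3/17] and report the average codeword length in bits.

Huffman tree construction:
Combine smallest probabilities repeatedly
Resulting codes:
  A: 1 (length 1)
  B: 00 (length 2)
  C: 01 (length 2)
Average length = Σ p(s) × length(s) = 1.3529 bits


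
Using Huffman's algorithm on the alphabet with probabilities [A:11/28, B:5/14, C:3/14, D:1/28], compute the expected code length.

Huffman tree construction:
Combine smallest probabilities repeatedly
Resulting codes:
  A: 0 (length 1)
  B: 11 (length 2)
  C: 101 (length 3)
  D: 100 (length 3)
Average length = Σ p(s) × length(s) = 1.8571 bits


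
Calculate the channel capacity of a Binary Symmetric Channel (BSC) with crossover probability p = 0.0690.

For BSC with error probability p:
C = 1 - H(p) where H(p) is binary entropy
H(0.0690) = -0.0690 × log₂(0.0690) - 0.9310 × log₂(0.9310)
H(p) = 0.3622
C = 1 - 0.3622 = 0.6378 bits/use


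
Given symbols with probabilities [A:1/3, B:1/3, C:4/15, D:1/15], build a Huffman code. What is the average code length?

Huffman tree construction:
Combine smallest probabilities repeatedly
Resulting codes:
  A: 10 (length 2)
  B: 11 (length 2)
  C: 01 (length 2)
  D: 00 (length 2)
Average length = Σ p(s) × length(s) = 2.0000 bits


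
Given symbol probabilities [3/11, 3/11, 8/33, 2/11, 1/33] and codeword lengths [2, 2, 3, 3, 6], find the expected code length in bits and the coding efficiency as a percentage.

Average length L = Σ p_i × l_i = 2.5455 bits
Entropy H = 2.1181 bits
Efficiency η = H/L × 100% = 83.21%


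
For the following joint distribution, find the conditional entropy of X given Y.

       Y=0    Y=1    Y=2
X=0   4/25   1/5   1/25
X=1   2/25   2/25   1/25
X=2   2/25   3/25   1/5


H(X|Y) = Σ_y p(y) H(X|Y=y)
  p(Y=0) = 8/25, H(X|Y=0) = 1.5000
  p(Y=1) = 2/5, H(X|Y=1) = 1.4855
  p(Y=2) = 7/25, H(X|Y=2) = 1.1488
H(X|Y) = 0.3200×1.5000 + 0.4000×1.4855 + 0.2800×1.1488 = 1.3959 bits


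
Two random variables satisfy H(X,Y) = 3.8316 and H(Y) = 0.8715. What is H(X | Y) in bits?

Chain rule: H(X,Y) = H(X|Y) + H(Y)
H(X|Y) = H(X,Y) - H(Y) = 3.8316 - 0.8715 = 2.9601 bits


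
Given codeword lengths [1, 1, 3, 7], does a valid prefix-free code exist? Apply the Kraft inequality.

Kraft inequality: Σ 2^(-l_i) ≤ 1 for prefix-free code
Calculating: 2^(-1) + 2^(-1) + 2^(-3) + 2^(-7)
= 0.5 + 0.5 + 0.125 + 0.0078125
= 1.1328
Since 1.1328 > 1, prefix-free code does not exist


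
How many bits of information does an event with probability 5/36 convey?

Information content I(x) = -log₂(p(x))
I = -log₂(5/36) = -log₂(0.1389)
I = 2.8480 bits


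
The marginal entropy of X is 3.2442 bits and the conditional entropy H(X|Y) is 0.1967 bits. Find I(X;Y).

I(X;Y) = H(X) - H(X|Y)
I(X;Y) = 3.2442 - 0.1967 = 3.0475 bits


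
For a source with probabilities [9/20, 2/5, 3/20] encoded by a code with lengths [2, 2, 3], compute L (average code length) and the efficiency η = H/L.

Average length L = Σ p_i × l_i = 2.1500 bits
Entropy H = 1.4577 bits
Efficiency η = H/L × 100% = 67.80%


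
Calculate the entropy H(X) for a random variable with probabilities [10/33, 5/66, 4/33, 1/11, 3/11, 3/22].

H(X) = -Σ p(x) log₂ p(x)
  -10/33 × log₂(10/33) = 0.5220
  -5/66 × log₂(5/66) = 0.2820
  -4/33 × log₂(4/33) = 0.3690
  -1/11 × log₂(1/11) = 0.3145
  -3/11 × log₂(3/11) = 0.5112
  -3/22 × log₂(3/22) = 0.3920
H(X) = 2.3907 bits


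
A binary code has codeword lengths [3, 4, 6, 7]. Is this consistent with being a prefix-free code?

Kraft inequality: Σ 2^(-l_i) ≤ 1 for prefix-free code
Calculating: 2^(-3) + 2^(-4) + 2^(-6) + 2^(-7)
= 0.125 + 0.0625 + 0.015625 + 0.0078125
= 0.2109
Since 0.2109 ≤ 1, prefix-free code exists


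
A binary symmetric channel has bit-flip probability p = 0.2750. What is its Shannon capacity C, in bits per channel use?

For BSC with error probability p:
C = 1 - H(p) where H(p) is binary entropy
H(0.2750) = -0.2750 × log₂(0.2750) - 0.7250 × log₂(0.7250)
H(p) = 0.8485
C = 1 - 0.8485 = 0.1515 bits/use


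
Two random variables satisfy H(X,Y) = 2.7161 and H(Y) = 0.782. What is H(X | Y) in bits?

Chain rule: H(X,Y) = H(X|Y) + H(Y)
H(X|Y) = H(X,Y) - H(Y) = 2.7161 - 0.782 = 1.9341 bits


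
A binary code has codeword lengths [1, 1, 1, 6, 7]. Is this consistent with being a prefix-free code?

Kraft inequality: Σ 2^(-l_i) ≤ 1 for prefix-free code
Calculating: 2^(-1) + 2^(-1) + 2^(-1) + 2^(-6) + 2^(-7)
= 0.5 + 0.5 + 0.5 + 0.015625 + 0.0078125
= 1.5234
Since 1.5234 > 1, prefix-free code does not exist


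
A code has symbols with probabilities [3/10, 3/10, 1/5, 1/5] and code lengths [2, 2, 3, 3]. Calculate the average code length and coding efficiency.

Average length L = Σ p_i × l_i = 2.4000 bits
Entropy H = 1.9710 bits
Efficiency η = H/L × 100% = 82.12%


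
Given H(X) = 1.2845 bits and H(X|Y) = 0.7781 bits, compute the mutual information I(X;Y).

I(X;Y) = H(X) - H(X|Y)
I(X;Y) = 1.2845 - 0.7781 = 0.5064 bits


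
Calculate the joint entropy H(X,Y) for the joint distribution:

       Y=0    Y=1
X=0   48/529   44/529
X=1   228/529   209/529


H(X,Y) = -Σ p(x,y) log₂ p(x,y)
  p(0,0)=48/529: -0.0907 × log₂(0.0907) = 0.3141
  p(0,1)=44/529: -0.0832 × log₂(0.0832) = 0.2984
  p(1,0)=228/529: -0.4310 × log₂(0.4310) = 0.5233
  p(1,1)=209/529: -0.3951 × log₂(0.3951) = 0.5293
H(X,Y) = 1.6652 bits


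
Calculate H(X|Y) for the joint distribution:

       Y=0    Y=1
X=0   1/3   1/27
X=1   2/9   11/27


H(X|Y) = Σ_y p(y) H(X|Y=y)
  p(Y=0) = 5/9, H(X|Y=0) = 0.9710
  p(Y=1) = 4/9, H(X|Y=1) = 0.4138
H(X|Y) = 0.5556×0.9710 + 0.4444×0.4138 = 0.7233 bits


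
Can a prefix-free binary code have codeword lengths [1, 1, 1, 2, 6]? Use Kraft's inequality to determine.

Kraft inequality: Σ 2^(-l_i) ≤ 1 for prefix-free code
Calculating: 2^(-1) + 2^(-1) + 2^(-1) + 2^(-2) + 2^(-6)
= 0.5 + 0.5 + 0.5 + 0.25 + 0.015625
= 1.7656
Since 1.7656 > 1, prefix-free code does not exist


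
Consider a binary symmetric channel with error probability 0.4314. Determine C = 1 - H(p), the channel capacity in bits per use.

For BSC with error probability p:
C = 1 - H(p) where H(p) is binary entropy
H(0.4314) = -0.4314 × log₂(0.4314) - 0.5686 × log₂(0.5686)
H(p) = 0.9864
C = 1 - 0.9864 = 0.0136 bits/use


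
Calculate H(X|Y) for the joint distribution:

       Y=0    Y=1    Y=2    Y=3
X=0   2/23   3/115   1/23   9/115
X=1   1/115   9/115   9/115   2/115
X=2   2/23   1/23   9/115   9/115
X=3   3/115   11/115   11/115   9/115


H(X|Y) = Σ_y p(y) H(X|Y=y)
  p(Y=0) = 24/115, H(X|Y=0) = 1.6186
  p(Y=1) = 28/115, H(X|Y=1) = 1.8449
  p(Y=2) = 34/115, H(X|Y=2) = 1.9486
  p(Y=3) = 29/115, H(X|Y=3) = 1.8377
H(X|Y) = 0.2087×1.6186 + 0.2435×1.8449 + 0.2957×1.9486 + 0.2522×1.8377 = 1.8265 bits


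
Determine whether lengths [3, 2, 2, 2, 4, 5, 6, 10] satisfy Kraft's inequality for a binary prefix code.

Kraft inequality: Σ 2^(-l_i) ≤ 1 for prefix-free code
Calculating: 2^(-3) + 2^(-2) + 2^(-2) + 2^(-2) + 2^(-4) + 2^(-5) + 2^(-6) + 2^(-10)
= 0.125 + 0.25 + 0.25 + 0.25 + 0.0625 + 0.03125 + 0.015625 + 0.0009765625
= 0.9854
Since 0.9854 ≤ 1, prefix-free code exists


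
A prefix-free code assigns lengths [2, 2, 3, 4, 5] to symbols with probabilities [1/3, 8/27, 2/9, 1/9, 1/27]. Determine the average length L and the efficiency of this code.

Average length L = Σ p_i × l_i = 2.5556 bits
Entropy H = 2.0588 bits
Efficiency η = H/L × 100% = 80.56%


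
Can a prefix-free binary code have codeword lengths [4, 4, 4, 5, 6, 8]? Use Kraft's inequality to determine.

Kraft inequality: Σ 2^(-l_i) ≤ 1 for prefix-free code
Calculating: 2^(-4) + 2^(-4) + 2^(-4) + 2^(-5) + 2^(-6) + 2^(-8)
= 0.0625 + 0.0625 + 0.0625 + 0.03125 + 0.015625 + 0.00390625
= 0.2383
Since 0.2383 ≤ 1, prefix-free code exists


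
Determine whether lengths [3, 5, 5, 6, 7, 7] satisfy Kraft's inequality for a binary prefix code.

Kraft inequality: Σ 2^(-l_i) ≤ 1 for prefix-free code
Calculating: 2^(-3) + 2^(-5) + 2^(-5) + 2^(-6) + 2^(-7) + 2^(-7)
= 0.125 + 0.03125 + 0.03125 + 0.015625 + 0.0078125 + 0.0078125
= 0.2188
Since 0.2188 ≤ 1, prefix-free code exists


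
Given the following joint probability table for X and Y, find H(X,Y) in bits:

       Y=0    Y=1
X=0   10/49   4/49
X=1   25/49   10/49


H(X,Y) = -Σ p(x,y) log₂ p(x,y)
  p(0,0)=10/49: -0.2041 × log₂(0.2041) = 0.4679
  p(0,1)=4/49: -0.0816 × log₂(0.0816) = 0.2951
  p(1,0)=25/49: -0.5102 × log₂(0.5102) = 0.4953
  p(1,1)=10/49: -0.2041 × log₂(0.2041) = 0.4679
H(X,Y) = 1.7262 bits


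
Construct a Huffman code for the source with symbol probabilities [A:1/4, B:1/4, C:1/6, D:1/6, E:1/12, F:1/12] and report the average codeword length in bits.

Huffman tree construction:
Combine smallest probabilities repeatedly
Resulting codes:
  A: 01 (length 2)
  B: 10 (length 2)
  C: 110 (length 3)
  D: 111 (length 3)
  E: 000 (length 3)
  F: 001 (length 3)
Average length = Σ p(s) × length(s) = 2.5000 bits


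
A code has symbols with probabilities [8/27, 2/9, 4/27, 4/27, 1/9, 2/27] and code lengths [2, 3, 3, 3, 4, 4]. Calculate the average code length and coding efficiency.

Average length L = Σ p_i × l_i = 2.8889 bits
Entropy H = 2.4488 bits
Efficiency η = H/L × 100% = 84.77%


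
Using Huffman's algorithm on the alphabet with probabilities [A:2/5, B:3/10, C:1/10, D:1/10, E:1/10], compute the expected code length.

Huffman tree construction:
Combine smallest probabilities repeatedly
Resulting codes:
  A: 0 (length 1)
  B: 10 (length 2)
  C: 1110 (length 4)
  D: 1111 (length 4)
  E: 110 (length 3)
Average length = Σ p(s) × length(s) = 2.1000 bits


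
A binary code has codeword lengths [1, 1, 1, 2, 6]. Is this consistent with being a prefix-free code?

Kraft inequality: Σ 2^(-l_i) ≤ 1 for prefix-free code
Calculating: 2^(-1) + 2^(-1) + 2^(-1) + 2^(-2) + 2^(-6)
= 0.5 + 0.5 + 0.5 + 0.25 + 0.015625
= 1.7656
Since 1.7656 > 1, prefix-free code does not exist


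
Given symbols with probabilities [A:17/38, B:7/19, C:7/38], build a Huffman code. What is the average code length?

Huffman tree construction:
Combine smallest probabilities repeatedly
Resulting codes:
  A: 0 (length 1)
  B: 11 (length 2)
  C: 10 (length 2)
Average length = Σ p(s) × length(s) = 1.5526 bits


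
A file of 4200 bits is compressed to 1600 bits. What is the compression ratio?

Compression ratio = Original / Compressed
= 4200 / 1600 = 2.62:1


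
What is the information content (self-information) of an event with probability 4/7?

Information content I(x) = -log₂(p(x))
I = -log₂(4/7) = -log₂(0.5714)
I = 0.8074 bits


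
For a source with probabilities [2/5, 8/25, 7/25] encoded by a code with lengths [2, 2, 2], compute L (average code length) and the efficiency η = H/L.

Average length L = Σ p_i × l_i = 2.0000 bits
Entropy H = 1.5690 bits
Efficiency η = H/L × 100% = 78.45%


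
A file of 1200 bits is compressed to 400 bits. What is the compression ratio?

Compression ratio = Original / Compressed
= 1200 / 400 = 3.00:1


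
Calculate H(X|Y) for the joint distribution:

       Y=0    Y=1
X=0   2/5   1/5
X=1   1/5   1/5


H(X|Y) = Σ_y p(y) H(X|Y=y)
  p(Y=0) = 3/5, H(X|Y=0) = 0.9183
  p(Y=1) = 2/5, H(X|Y=1) = 1.0000
H(X|Y) = 0.6000×0.9183 + 0.4000×1.0000 = 0.9510 bits


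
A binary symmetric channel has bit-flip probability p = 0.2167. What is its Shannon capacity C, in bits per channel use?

For BSC with error probability p:
C = 1 - H(p) where H(p) is binary entropy
H(0.2167) = -0.2167 × log₂(0.2167) - 0.7833 × log₂(0.7833)
H(p) = 0.7541
C = 1 - 0.7541 = 0.2459 bits/use


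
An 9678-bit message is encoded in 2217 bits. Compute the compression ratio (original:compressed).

Compression ratio = Original / Compressed
= 9678 / 2217 = 4.37:1


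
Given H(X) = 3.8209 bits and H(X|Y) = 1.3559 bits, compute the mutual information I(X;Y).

I(X;Y) = H(X) - H(X|Y)
I(X;Y) = 3.8209 - 1.3559 = 2.465 bits


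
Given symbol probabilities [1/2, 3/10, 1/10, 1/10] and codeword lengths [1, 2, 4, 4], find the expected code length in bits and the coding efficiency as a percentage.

Average length L = Σ p_i × l_i = 1.9000 bits
Entropy H = 1.6855 bits
Efficiency η = H/L × 100% = 88.71%


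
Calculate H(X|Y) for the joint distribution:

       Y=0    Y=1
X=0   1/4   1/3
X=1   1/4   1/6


H(X|Y) = Σ_y p(y) H(X|Y=y)
  p(Y=0) = 1/2, H(X|Y=0) = 1.0000
  p(Y=1) = 1/2, H(X|Y=1) = 0.9183
H(X|Y) = 0.5000×1.0000 + 0.5000×0.9183 = 0.9591 bits


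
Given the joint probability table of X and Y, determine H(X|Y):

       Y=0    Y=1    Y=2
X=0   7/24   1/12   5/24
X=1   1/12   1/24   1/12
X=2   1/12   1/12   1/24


H(X|Y) = Σ_y p(y) H(X|Y=y)
  p(Y=0) = 11/24, H(X|Y=0) = 1.3093
  p(Y=1) = 5/24, H(X|Y=1) = 1.5219
  p(Y=2) = 1/3, H(X|Y=2) = 1.2988
H(X|Y) = 0.4583×1.3093 + 0.2083×1.5219 + 0.3333×1.2988 = 1.3501 bits


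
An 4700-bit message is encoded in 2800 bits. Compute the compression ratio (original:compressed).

Compression ratio = Original / Compressed
= 4700 / 2800 = 1.68:1


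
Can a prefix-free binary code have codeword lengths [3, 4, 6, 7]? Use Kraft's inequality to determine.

Kraft inequality: Σ 2^(-l_i) ≤ 1 for prefix-free code
Calculating: 2^(-3) + 2^(-4) + 2^(-6) + 2^(-7)
= 0.125 + 0.0625 + 0.015625 + 0.0078125
= 0.2109
Since 0.2109 ≤ 1, prefix-free code exists


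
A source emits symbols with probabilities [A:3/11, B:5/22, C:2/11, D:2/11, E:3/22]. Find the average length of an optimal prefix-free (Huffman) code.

Huffman tree construction:
Combine smallest probabilities repeatedly
Resulting codes:
  A: 10 (length 2)
  B: 01 (length 2)
  C: 111 (length 3)
  D: 00 (length 2)
  E: 110 (length 3)
Average length = Σ p(s) × length(s) = 2.3182 bits


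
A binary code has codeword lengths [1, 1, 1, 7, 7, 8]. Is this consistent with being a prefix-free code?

Kraft inequality: Σ 2^(-l_i) ≤ 1 for prefix-free code
Calculating: 2^(-1) + 2^(-1) + 2^(-1) + 2^(-7) + 2^(-7) + 2^(-8)
= 0.5 + 0.5 + 0.5 + 0.0078125 + 0.0078125 + 0.00390625
= 1.5195
Since 1.5195 > 1, prefix-free code does not exist


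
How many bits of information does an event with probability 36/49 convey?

Information content I(x) = -log₂(p(x))
I = -log₂(36/49) = -log₂(0.7347)
I = 0.4448 bits


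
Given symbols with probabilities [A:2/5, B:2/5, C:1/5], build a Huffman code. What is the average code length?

Huffman tree construction:
Combine smallest probabilities repeatedly
Resulting codes:
  A: 11 (length 2)
  B: 0 (length 1)
  C: 10 (length 2)
Average length = Σ p(s) × length(s) = 1.6000 bits


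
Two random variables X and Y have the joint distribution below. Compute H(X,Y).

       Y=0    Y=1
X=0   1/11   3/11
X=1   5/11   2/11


H(X,Y) = -Σ p(x,y) log₂ p(x,y)
  p(0,0)=1/11: -0.0909 × log₂(0.0909) = 0.3145
  p(0,1)=3/11: -0.2727 × log₂(0.2727) = 0.5112
  p(1,0)=5/11: -0.4545 × log₂(0.4545) = 0.5170
  p(1,1)=2/11: -0.1818 × log₂(0.1818) = 0.4472
H(X,Y) = 1.7899 bits


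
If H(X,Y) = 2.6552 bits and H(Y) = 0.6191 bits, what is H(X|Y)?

Chain rule: H(X,Y) = H(X|Y) + H(Y)
H(X|Y) = H(X,Y) - H(Y) = 2.6552 - 0.6191 = 2.0361 bits


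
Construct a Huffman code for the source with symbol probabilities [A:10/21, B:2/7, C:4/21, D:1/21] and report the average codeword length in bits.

Huffman tree construction:
Combine smallest probabilities repeatedly
Resulting codes:
  A: 0 (length 1)
  B: 11 (length 2)
  C: 101 (length 3)
  D: 100 (length 3)
Average length = Σ p(s) × length(s) = 1.7619 bits


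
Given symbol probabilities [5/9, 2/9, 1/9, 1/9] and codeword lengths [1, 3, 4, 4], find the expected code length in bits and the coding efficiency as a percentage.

Average length L = Σ p_i × l_i = 2.1111 bits
Entropy H = 1.6577 bits
Efficiency η = H/L × 100% = 78.52%


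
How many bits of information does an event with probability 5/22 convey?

Information content I(x) = -log₂(p(x))
I = -log₂(5/22) = -log₂(0.2273)
I = 2.1375 bits


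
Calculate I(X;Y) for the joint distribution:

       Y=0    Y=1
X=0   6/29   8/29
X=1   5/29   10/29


H(X) = 0.9991, H(Y) = 0.9576, H(X,Y) = 1.9498
I(X;Y) = H(X) + H(Y) - H(X,Y) = 0.0069 bits


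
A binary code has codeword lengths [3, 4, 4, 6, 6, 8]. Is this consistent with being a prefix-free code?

Kraft inequality: Σ 2^(-l_i) ≤ 1 for prefix-free code
Calculating: 2^(-3) + 2^(-4) + 2^(-4) + 2^(-6) + 2^(-6) + 2^(-8)
= 0.125 + 0.0625 + 0.0625 + 0.015625 + 0.015625 + 0.00390625
= 0.2852
Since 0.2852 ≤ 1, prefix-free code exists


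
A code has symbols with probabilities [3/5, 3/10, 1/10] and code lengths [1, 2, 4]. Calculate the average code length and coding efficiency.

Average length L = Σ p_i × l_i = 1.6000 bits
Entropy H = 1.2955 bits
Efficiency η = H/L × 100% = 80.97%


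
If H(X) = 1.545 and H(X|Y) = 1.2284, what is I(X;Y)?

I(X;Y) = H(X) - H(X|Y)
I(X;Y) = 1.545 - 1.2284 = 0.3166 bits


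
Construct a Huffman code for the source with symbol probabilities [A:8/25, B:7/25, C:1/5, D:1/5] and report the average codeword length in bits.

Huffman tree construction:
Combine smallest probabilities repeatedly
Resulting codes:
  A: 11 (length 2)
  B: 10 (length 2)
  C: 00 (length 2)
  D: 01 (length 2)
Average length = Σ p(s) × length(s) = 2.0000 bits


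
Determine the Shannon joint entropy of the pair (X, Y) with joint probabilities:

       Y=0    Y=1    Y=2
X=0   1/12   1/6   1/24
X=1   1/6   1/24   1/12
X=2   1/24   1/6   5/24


H(X,Y) = -Σ p(x,y) log₂ p(x,y)
  p(0,0)=1/12: -0.0833 × log₂(0.0833) = 0.2987
  p(0,1)=1/6: -0.1667 × log₂(0.1667) = 0.4308
  p(0,2)=1/24: -0.0417 × log₂(0.0417) = 0.1910
  p(1,0)=1/6: -0.1667 × log₂(0.1667) = 0.4308
  p(1,1)=1/24: -0.0417 × log₂(0.0417) = 0.1910
  p(1,2)=1/12: -0.0833 × log₂(0.0833) = 0.2987
  p(2,0)=1/24: -0.0417 × log₂(0.0417) = 0.1910
  p(2,1)=1/6: -0.1667 × log₂(0.1667) = 0.4308
  p(2,2)=5/24: -0.2083 × log₂(0.2083) = 0.4715
H(X,Y) = 2.9346 bits
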